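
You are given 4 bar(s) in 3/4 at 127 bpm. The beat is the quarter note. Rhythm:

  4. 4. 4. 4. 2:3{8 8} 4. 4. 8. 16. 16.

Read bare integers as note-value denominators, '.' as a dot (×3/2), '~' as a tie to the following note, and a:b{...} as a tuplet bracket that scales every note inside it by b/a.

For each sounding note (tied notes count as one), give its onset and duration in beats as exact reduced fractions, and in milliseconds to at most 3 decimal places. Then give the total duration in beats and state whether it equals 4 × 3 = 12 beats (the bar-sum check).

1) 0.0ms=0b +708.661ms=3/2b
2) 708.661ms=3/2b +708.661ms=3/2b
3) 1417.323ms=3b +708.661ms=3/2b
4) 2125.984ms=9/2b +708.661ms=3/2b
5) 2834.646ms=6b +354.331ms=3/4b
6) 3188.976ms=27/4b +354.331ms=3/4b
7) 3543.307ms=15/2b +708.661ms=3/2b
8) 4251.969ms=9b +708.661ms=3/2b
9) 4960.63ms=21/2b +354.331ms=3/4b
10) 5314.961ms=45/4b +177.165ms=3/8b
11) 5492.126ms=93/8b +177.165ms=3/8b
Σ=12b of 12 (127bpm 3/4) — PASS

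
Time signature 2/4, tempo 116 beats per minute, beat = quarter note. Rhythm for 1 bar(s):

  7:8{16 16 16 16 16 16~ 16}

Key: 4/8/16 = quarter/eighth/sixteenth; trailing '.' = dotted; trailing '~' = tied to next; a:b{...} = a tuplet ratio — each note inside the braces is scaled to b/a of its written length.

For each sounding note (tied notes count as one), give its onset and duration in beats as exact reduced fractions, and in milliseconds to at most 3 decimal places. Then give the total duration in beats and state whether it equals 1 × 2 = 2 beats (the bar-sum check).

1) 0.0ms=0b +147.783ms=2/7b
2) 147.783ms=2/7b +147.783ms=2/7b
3) 295.567ms=4/7b +147.783ms=2/7b
4) 443.35ms=6/7b +147.783ms=2/7b
5) 591.133ms=8/7b +147.783ms=2/7b
6) 738.916ms=10/7b +295.567ms=4/7b
Σ=2b of 2 (116bpm 2/4) — PASS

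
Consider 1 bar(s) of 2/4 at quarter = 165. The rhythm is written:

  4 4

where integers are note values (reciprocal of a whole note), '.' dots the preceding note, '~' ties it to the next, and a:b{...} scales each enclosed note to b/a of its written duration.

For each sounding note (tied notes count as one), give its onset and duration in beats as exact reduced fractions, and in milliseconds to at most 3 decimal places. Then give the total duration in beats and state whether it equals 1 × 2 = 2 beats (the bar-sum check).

1) 0.0ms=0b +363.636ms=1b
2) 363.636ms=1b +363.636ms=1b
Σ=2b of 2 (165bpm 2/4) — PASS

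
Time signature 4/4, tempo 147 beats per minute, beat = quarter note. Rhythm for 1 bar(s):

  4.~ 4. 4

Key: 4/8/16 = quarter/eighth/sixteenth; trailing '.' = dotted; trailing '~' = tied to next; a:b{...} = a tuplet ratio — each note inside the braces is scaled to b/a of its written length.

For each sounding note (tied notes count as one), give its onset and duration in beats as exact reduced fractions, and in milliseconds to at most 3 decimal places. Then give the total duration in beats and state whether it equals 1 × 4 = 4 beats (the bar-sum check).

1) 0.0ms=0b +1224.49ms=3b
2) 1224.49ms=3b +408.163ms=1b
Σ=4b of 4 (147bpm 4/4) — PASS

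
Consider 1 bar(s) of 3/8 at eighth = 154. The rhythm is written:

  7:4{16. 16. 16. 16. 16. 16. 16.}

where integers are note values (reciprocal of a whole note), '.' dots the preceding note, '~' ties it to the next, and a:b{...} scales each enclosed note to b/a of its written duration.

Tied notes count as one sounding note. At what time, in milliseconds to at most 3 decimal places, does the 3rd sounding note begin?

1. 0.0ms @ 0 + 166.976ms (3/7)
2. 166.976ms @ 3/7 + 166.976ms (3/7)
3. 333.952ms @ 6/7 + 166.976ms (3/7)
4. 500.928ms @ 9/7 + 166.976ms (3/7)
5. 667.904ms @ 12/7 + 166.976ms (3/7)
6. 834.879ms @ 15/7 + 166.976ms (3/7)
7. 1001.855ms @ 18/7 + 166.976ms (3/7)

note 3 onset = 6/7b = 333.952ms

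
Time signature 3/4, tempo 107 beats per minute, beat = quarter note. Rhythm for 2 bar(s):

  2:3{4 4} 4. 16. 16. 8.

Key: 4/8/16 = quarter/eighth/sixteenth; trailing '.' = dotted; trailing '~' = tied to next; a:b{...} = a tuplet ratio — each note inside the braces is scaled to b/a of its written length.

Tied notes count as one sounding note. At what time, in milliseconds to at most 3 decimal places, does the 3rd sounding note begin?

1. 0.0ms @ 0 + 841.121ms (3/2)
2. 841.121ms @ 3/2 + 841.121ms (3/2)
3. 1682.243ms @ 3 + 841.121ms (3/2)
4. 2523.364ms @ 9/2 + 210.28ms (3/8)
5. 2733.645ms @ 39/8 + 210.28ms (3/8)
6. 2943.925ms @ 21/4 + 420.561ms (3/4)

note 3 onset = 3b = 1682.243ms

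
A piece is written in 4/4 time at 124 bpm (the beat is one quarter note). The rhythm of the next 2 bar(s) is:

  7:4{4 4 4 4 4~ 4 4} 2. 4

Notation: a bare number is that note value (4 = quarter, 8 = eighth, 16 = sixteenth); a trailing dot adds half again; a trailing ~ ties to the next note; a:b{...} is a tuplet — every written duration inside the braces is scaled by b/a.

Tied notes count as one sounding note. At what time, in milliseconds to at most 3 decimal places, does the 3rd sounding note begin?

note 3 onset = 8/7b = 552.995ms

1. 0.0ms @ 0 + 276.498ms (4/7)
2. 276.498ms @ 4/7 + 276.498ms (4/7)
3. 552.995ms @ 8/7 + 276.498ms (4/7)
4. 829.493ms @ 12/7 + 276.498ms (4/7)
5. 1105.991ms @ 16/7 + 552.995ms (8/7)
6. 1658.986ms @ 24/7 + 276.498ms (4/7)
7. 1935.484ms @ 4 + 1451.613ms (3)
8. 3387.097ms @ 7 + 483.871ms (1)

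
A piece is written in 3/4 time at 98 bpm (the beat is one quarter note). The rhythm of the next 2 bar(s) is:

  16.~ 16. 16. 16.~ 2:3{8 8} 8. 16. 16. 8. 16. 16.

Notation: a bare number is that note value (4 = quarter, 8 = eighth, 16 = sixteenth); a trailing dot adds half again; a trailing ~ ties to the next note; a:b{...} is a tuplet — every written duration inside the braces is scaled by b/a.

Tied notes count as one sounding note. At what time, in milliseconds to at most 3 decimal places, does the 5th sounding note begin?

1. 0.0ms @ 0 + 459.184ms (3/4)
2. 459.184ms @ 3/4 + 229.592ms (3/8)
3. 688.776ms @ 9/8 + 688.776ms (9/8)
4. 1377.551ms @ 9/4 + 459.184ms (3/4)
5. 1836.735ms @ 3 + 459.184ms (3/4)
6. 2295.918ms @ 15/4 + 229.592ms (3/8)
7. 2525.51ms @ 33/8 + 229.592ms (3/8)
8. 2755.102ms @ 9/2 + 459.184ms (3/4)
9. 3214.286ms @ 21/4 + 229.592ms (3/8)
10. 3443.878ms @ 45/8 + 229.592ms (3/8)

note 5 onset = 3b = 1836.735ms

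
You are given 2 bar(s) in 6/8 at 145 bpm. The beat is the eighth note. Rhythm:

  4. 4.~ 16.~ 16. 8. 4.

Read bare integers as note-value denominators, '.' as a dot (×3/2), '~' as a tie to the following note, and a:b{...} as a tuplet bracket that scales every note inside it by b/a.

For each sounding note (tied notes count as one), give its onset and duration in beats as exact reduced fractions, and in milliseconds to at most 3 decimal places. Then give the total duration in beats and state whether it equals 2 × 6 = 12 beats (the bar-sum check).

1) 0.0ms=0b +1241.379ms=3b
2) 1241.379ms=3b +1862.069ms=9/2b
3) 3103.448ms=15/2b +620.69ms=3/2b
4) 3724.138ms=9b +1241.379ms=3b
Σ=12b of 12 (145bpm 6/8) — PASS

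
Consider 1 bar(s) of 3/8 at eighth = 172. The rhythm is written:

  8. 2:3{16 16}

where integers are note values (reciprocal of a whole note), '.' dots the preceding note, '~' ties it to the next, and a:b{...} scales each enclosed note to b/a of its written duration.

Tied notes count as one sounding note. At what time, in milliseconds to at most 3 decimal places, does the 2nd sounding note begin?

note 2 onset = 3/2b = 523.256ms

1. 0.0ms @ 0 + 523.256ms (3/2)
2. 523.256ms @ 3/2 + 261.628ms (3/4)
3. 784.884ms @ 9/4 + 261.628ms (3/4)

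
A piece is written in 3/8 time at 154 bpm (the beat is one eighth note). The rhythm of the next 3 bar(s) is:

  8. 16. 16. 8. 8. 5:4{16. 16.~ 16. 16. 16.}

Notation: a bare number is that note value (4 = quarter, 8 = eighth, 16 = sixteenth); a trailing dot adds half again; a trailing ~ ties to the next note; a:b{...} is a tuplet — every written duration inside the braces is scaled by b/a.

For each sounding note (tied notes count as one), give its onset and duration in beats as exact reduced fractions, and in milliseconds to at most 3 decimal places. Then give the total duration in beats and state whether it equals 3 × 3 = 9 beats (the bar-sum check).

1) 0.0ms=0b +584.416ms=3/2b
2) 584.416ms=3/2b +292.208ms=3/4b
3) 876.623ms=9/4b +292.208ms=3/4b
4) 1168.831ms=3b +584.416ms=3/2b
5) 1753.247ms=9/2b +584.416ms=3/2b
6) 2337.662ms=6b +233.766ms=3/5b
7) 2571.429ms=33/5b +467.532ms=6/5b
8) 3038.961ms=39/5b +233.766ms=3/5b
9) 3272.727ms=42/5b +233.766ms=3/5b
Σ=9b of 9 (154bpm 3/8) — PASS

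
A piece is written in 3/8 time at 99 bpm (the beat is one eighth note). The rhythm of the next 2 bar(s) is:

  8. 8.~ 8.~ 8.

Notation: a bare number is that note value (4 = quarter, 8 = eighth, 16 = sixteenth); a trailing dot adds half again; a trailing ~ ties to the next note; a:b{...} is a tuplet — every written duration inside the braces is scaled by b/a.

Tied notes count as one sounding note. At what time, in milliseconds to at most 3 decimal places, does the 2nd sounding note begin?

1. 0.0ms @ 0 + 909.091ms (3/2)
2. 909.091ms @ 3/2 + 2727.273ms (9/2)

note 2 onset = 3/2b = 909.091ms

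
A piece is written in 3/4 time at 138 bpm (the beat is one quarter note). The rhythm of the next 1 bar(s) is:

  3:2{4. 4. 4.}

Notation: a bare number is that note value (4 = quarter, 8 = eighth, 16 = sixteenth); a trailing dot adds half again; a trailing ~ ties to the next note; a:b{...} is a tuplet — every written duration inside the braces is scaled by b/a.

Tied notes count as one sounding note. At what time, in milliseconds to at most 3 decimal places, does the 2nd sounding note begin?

note 2 onset = 1b = 434.783ms

1. 0.0ms @ 0 + 434.783ms (1)
2. 434.783ms @ 1 + 434.783ms (1)
3. 869.565ms @ 2 + 434.783ms (1)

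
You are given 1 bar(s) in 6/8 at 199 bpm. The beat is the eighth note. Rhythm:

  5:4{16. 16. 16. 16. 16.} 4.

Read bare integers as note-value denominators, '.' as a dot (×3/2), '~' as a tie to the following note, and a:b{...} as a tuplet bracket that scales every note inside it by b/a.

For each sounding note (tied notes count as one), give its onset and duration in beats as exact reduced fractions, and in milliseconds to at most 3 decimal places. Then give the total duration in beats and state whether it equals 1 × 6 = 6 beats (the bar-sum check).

1) 0.0ms=0b +180.905ms=3/5b
2) 180.905ms=3/5b +180.905ms=3/5b
3) 361.809ms=6/5b +180.905ms=3/5b
4) 542.714ms=9/5b +180.905ms=3/5b
5) 723.618ms=12/5b +180.905ms=3/5b
6) 904.523ms=3b +904.523ms=3b
Σ=6b of 6 (199bpm 6/8) — PASS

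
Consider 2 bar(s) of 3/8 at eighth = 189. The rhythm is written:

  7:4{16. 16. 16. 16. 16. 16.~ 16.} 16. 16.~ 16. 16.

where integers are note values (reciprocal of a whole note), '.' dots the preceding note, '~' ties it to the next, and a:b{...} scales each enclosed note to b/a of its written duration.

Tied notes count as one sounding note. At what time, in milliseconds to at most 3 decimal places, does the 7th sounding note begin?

1. 0.0ms @ 0 + 136.054ms (3/7)
2. 136.054ms @ 3/7 + 136.054ms (3/7)
3. 272.109ms @ 6/7 + 136.054ms (3/7)
4. 408.163ms @ 9/7 + 136.054ms (3/7)
5. 544.218ms @ 12/7 + 136.054ms (3/7)
6. 680.272ms @ 15/7 + 272.109ms (6/7)
7. 952.381ms @ 3 + 238.095ms (3/4)
8. 1190.476ms @ 15/4 + 476.19ms (3/2)
9. 1666.667ms @ 21/4 + 238.095ms (3/4)

note 7 onset = 3b = 952.381ms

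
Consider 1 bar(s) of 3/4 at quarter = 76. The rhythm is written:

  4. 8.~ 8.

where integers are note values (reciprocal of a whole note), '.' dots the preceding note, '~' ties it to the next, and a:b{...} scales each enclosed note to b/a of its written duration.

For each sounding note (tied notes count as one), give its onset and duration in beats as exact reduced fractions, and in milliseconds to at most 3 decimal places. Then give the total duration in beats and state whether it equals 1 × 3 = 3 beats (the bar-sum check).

1) 0.0ms=0b +1184.211ms=3/2b
2) 1184.211ms=3/2b +1184.211ms=3/2b
Σ=3b of 3 (76bpm 3/4) — PASS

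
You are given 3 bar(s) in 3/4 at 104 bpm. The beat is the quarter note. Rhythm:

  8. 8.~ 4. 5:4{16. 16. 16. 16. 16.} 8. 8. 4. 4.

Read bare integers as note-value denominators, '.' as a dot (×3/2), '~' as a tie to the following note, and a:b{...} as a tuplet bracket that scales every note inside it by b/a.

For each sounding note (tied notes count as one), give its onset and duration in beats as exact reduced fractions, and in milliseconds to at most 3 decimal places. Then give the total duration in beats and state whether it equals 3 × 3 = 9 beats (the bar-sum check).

1) 0.0ms=0b +432.692ms=3/4b
2) 432.692ms=3/4b +1298.077ms=9/4b
3) 1730.769ms=3b +173.077ms=3/10b
4) 1903.846ms=33/10b +173.077ms=3/10b
5) 2076.923ms=18/5b +173.077ms=3/10b
6) 2250.0ms=39/10b +173.077ms=3/10b
7) 2423.077ms=21/5b +173.077ms=3/10b
8) 2596.154ms=9/2b +432.692ms=3/4b
9) 3028.846ms=21/4b +432.692ms=3/4b
10) 3461.538ms=6b +865.385ms=3/2b
11) 4326.923ms=15/2b +865.385ms=3/2b
Σ=9b of 9 (104bpm 3/4) — PASS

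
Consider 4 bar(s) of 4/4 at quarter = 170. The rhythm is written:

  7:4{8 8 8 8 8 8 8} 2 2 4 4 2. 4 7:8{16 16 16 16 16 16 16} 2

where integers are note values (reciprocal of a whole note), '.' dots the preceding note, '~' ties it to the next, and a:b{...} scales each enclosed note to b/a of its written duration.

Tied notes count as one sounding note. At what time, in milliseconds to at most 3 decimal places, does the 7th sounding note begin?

1. 0.0ms @ 0 + 100.84ms (2/7)
2. 100.84ms @ 2/7 + 100.84ms (2/7)
3. 201.681ms @ 4/7 + 100.84ms (2/7)
4. 302.521ms @ 6/7 + 100.84ms (2/7)
5. 403.361ms @ 8/7 + 100.84ms (2/7)
6. 504.202ms @ 10/7 + 100.84ms (2/7)
7. 605.042ms @ 12/7 + 100.84ms (2/7)
8. 705.882ms @ 2 + 705.882ms (2)
9. 1411.765ms @ 4 + 705.882ms (2)
10. 2117.647ms @ 6 + 352.941ms (1)
11. 2470.588ms @ 7 + 352.941ms (1)
12. 2823.529ms @ 8 + 1058.824ms (3)
13. 3882.353ms @ 11 + 352.941ms (1)
14. 4235.294ms @ 12 + 100.84ms (2/7)
15. 4336.134ms @ 86/7 + 100.84ms (2/7)
16. 4436.975ms @ 88/7 + 100.84ms (2/7)
17. 4537.815ms @ 90/7 + 100.84ms (2/7)
18. 4638.655ms @ 92/7 + 100.84ms (2/7)
19. 4739.496ms @ 94/7 + 100.84ms (2/7)
20. 4840.336ms @ 96/7 + 100.84ms (2/7)
21. 4941.176ms @ 14 + 705.882ms (2)

note 7 onset = 12/7b = 605.042ms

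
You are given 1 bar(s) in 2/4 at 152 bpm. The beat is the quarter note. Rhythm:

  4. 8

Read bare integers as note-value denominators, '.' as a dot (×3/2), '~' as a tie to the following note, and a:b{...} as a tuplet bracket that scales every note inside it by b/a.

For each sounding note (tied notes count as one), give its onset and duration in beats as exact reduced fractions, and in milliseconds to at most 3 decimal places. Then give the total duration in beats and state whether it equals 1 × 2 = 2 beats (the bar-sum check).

1) 0.0ms=0b +592.105ms=3/2b
2) 592.105ms=3/2b +197.368ms=1/2b
Σ=2b of 2 (152bpm 2/4) — PASS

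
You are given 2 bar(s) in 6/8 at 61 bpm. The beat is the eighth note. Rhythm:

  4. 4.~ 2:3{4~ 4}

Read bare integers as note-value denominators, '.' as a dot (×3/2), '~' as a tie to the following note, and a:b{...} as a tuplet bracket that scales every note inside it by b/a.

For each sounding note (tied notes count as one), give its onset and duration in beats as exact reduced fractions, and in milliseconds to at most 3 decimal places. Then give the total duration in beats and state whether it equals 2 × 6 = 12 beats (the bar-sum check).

1) 0.0ms=0b +2950.82ms=3b
2) 2950.82ms=3b +8852.459ms=9b
Σ=12b of 12 (61bpm 6/8) — PASS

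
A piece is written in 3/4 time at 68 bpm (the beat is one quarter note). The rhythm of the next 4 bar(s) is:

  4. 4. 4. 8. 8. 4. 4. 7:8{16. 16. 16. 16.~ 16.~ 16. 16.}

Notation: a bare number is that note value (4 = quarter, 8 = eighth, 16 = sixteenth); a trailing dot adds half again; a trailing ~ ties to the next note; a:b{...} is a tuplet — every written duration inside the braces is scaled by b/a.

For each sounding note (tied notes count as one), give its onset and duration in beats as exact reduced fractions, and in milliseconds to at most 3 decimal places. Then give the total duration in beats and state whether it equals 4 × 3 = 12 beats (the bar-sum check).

1) 0.0ms=0b +1323.529ms=3/2b
2) 1323.529ms=3/2b +1323.529ms=3/2b
3) 2647.059ms=3b +1323.529ms=3/2b
4) 3970.588ms=9/2b +661.765ms=3/4b
5) 4632.353ms=21/4b +661.765ms=3/4b
6) 5294.118ms=6b +1323.529ms=3/2b
7) 6617.647ms=15/2b +1323.529ms=3/2b
8) 7941.176ms=9b +378.151ms=3/7b
9) 8319.328ms=66/7b +378.151ms=3/7b
10) 8697.479ms=69/7b +378.151ms=3/7b
11) 9075.63ms=72/7b +1134.454ms=9/7b
12) 10210.084ms=81/7b +378.151ms=3/7b
Σ=12b of 12 (68bpm 3/4) — PASS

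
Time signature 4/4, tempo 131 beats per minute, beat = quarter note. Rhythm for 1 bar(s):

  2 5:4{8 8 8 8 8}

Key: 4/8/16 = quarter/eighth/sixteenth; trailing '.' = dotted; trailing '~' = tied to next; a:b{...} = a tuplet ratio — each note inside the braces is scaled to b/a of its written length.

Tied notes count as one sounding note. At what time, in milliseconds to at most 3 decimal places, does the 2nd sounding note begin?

note 2 onset = 2b = 916.031ms

1. 0.0ms @ 0 + 916.031ms (2)
2. 916.031ms @ 2 + 183.206ms (2/5)
3. 1099.237ms @ 12/5 + 183.206ms (2/5)
4. 1282.443ms @ 14/5 + 183.206ms (2/5)
5. 1465.649ms @ 16/5 + 183.206ms (2/5)
6. 1648.855ms @ 18/5 + 183.206ms (2/5)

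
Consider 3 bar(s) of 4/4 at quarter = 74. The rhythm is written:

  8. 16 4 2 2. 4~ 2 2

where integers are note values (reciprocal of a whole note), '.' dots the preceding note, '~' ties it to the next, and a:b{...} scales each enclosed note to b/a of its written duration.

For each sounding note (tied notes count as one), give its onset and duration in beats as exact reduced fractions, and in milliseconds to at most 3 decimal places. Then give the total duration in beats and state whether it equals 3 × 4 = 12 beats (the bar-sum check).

1) 0.0ms=0b +608.108ms=3/4b
2) 608.108ms=3/4b +202.703ms=1/4b
3) 810.811ms=1b +810.811ms=1b
4) 1621.622ms=2b +1621.622ms=2b
5) 3243.243ms=4b +2432.432ms=3b
6) 5675.676ms=7b +2432.432ms=3b
7) 8108.108ms=10b +1621.622ms=2b
Σ=12b of 12 (74bpm 4/4) — PASS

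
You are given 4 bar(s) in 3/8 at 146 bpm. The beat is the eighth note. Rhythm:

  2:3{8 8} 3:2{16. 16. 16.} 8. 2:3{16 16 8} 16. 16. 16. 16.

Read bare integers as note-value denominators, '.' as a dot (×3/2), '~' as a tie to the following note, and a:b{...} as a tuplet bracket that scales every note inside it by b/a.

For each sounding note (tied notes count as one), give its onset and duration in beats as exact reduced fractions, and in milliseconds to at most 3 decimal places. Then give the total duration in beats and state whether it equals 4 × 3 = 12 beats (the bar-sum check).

1) 0.0ms=0b +616.438ms=3/2b
2) 616.438ms=3/2b +616.438ms=3/2b
3) 1232.877ms=3b +205.479ms=1/2b
4) 1438.356ms=7/2b +205.479ms=1/2b
5) 1643.836ms=4b +205.479ms=1/2b
6) 1849.315ms=9/2b +616.438ms=3/2b
7) 2465.753ms=6b +308.219ms=3/4b
8) 2773.973ms=27/4b +308.219ms=3/4b
9) 3082.192ms=15/2b +616.438ms=3/2b
10) 3698.63ms=9b +308.219ms=3/4b
11) 4006.849ms=39/4b +308.219ms=3/4b
12) 4315.068ms=21/2b +308.219ms=3/4b
13) 4623.288ms=45/4b +308.219ms=3/4b
Σ=12b of 12 (146bpm 3/8) — PASS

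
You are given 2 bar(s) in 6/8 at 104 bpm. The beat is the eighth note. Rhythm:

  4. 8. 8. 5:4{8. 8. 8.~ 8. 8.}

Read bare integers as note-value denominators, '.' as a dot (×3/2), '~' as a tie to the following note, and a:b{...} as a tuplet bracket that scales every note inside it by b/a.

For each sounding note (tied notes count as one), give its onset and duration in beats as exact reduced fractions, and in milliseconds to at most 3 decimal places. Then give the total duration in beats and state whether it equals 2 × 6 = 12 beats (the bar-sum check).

1) 0.0ms=0b +1730.769ms=3b
2) 1730.769ms=3b +865.385ms=3/2b
3) 2596.154ms=9/2b +865.385ms=3/2b
4) 3461.538ms=6b +692.308ms=6/5b
5) 4153.846ms=36/5b +692.308ms=6/5b
6) 4846.154ms=42/5b +1384.615ms=12/5b
7) 6230.769ms=54/5b +692.308ms=6/5b
Σ=12b of 12 (104bpm 6/8) — PASS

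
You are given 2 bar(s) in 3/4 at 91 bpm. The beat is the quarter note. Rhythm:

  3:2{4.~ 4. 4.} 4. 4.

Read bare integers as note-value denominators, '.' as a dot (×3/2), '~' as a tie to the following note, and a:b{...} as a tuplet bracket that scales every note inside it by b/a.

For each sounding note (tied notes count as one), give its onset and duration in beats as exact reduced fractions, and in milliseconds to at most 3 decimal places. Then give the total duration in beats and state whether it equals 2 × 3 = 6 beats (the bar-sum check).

1) 0.0ms=0b +1318.681ms=2b
2) 1318.681ms=2b +659.341ms=1b
3) 1978.022ms=3b +989.011ms=3/2b
4) 2967.033ms=9/2b +989.011ms=3/2b
Σ=6b of 6 (91bpm 3/4) — PASS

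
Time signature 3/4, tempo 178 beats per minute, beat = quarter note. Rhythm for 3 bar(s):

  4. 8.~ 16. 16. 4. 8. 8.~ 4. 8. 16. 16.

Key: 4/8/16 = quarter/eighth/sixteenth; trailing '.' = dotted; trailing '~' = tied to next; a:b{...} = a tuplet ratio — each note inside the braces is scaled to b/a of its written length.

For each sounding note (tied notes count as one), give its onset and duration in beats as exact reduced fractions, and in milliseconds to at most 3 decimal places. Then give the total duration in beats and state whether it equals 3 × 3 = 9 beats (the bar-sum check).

1) 0.0ms=0b +505.618ms=3/2b
2) 505.618ms=3/2b +379.213ms=9/8b
3) 884.831ms=21/8b +126.404ms=3/8b
4) 1011.236ms=3b +505.618ms=3/2b
5) 1516.854ms=9/2b +252.809ms=3/4b
6) 1769.663ms=21/4b +758.427ms=9/4b
7) 2528.09ms=15/2b +252.809ms=3/4b
8) 2780.899ms=33/4b +126.404ms=3/8b
9) 2907.303ms=69/8b +126.404ms=3/8b
Σ=9b of 9 (178bpm 3/4) — PASS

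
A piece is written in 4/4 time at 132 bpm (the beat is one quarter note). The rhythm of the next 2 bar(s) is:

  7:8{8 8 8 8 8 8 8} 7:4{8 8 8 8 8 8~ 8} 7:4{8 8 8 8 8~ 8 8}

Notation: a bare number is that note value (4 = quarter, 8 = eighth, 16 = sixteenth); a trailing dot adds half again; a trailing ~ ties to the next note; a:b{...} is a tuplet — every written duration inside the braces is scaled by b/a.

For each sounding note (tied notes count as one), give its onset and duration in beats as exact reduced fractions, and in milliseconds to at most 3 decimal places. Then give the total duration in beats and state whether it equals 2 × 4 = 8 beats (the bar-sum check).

1) 0.0ms=0b +259.74ms=4/7b
2) 259.74ms=4/7b +259.74ms=4/7b
3) 519.481ms=8/7b +259.74ms=4/7b
4) 779.221ms=12/7b +259.74ms=4/7b
5) 1038.961ms=16/7b +259.74ms=4/7b
6) 1298.701ms=20/7b +259.74ms=4/7b
7) 1558.442ms=24/7b +259.74ms=4/7b
8) 1818.182ms=4b +129.87ms=2/7b
9) 1948.052ms=30/7b +129.87ms=2/7b
10) 2077.922ms=32/7b +129.87ms=2/7b
11) 2207.792ms=34/7b +129.87ms=2/7b
12) 2337.662ms=36/7b +129.87ms=2/7b
13) 2467.532ms=38/7b +259.74ms=4/7b
14) 2727.273ms=6b +129.87ms=2/7b
15) 2857.143ms=44/7b +129.87ms=2/7b
16) 2987.013ms=46/7b +129.87ms=2/7b
17) 3116.883ms=48/7b +129.87ms=2/7b
18) 3246.753ms=50/7b +259.74ms=4/7b
19) 3506.494ms=54/7b +129.87ms=2/7b
Σ=8b of 8 (132bpm 4/4) — PASS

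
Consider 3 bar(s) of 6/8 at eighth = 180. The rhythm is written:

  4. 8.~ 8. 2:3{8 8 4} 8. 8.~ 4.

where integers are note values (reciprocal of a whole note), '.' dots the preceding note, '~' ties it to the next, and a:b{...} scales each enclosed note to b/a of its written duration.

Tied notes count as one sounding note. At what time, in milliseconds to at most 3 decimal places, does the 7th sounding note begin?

note 7 onset = 27/2b = 4500.0ms

1. 0.0ms @ 0 + 1000.0ms (3)
2. 1000.0ms @ 3 + 1000.0ms (3)
3. 2000.0ms @ 6 + 500.0ms (3/2)
4. 2500.0ms @ 15/2 + 500.0ms (3/2)
5. 3000.0ms @ 9 + 1000.0ms (3)
6. 4000.0ms @ 12 + 500.0ms (3/2)
7. 4500.0ms @ 27/2 + 1500.0ms (9/2)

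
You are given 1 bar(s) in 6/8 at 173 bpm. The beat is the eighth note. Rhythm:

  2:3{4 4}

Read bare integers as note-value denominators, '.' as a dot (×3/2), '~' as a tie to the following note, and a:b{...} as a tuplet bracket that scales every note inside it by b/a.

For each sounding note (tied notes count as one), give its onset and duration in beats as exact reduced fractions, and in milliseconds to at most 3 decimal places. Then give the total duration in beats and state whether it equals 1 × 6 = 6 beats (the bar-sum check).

1) 0.0ms=0b +1040.462ms=3b
2) 1040.462ms=3b +1040.462ms=3b
Σ=6b of 6 (173bpm 6/8) — PASS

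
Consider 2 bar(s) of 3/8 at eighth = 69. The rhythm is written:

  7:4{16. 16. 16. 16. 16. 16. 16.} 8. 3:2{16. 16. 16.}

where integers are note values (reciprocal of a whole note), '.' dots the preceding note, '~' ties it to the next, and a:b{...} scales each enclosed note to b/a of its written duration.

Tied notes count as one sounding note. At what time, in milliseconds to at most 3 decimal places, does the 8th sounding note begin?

1. 0.0ms @ 0 + 372.671ms (3/7)
2. 372.671ms @ 3/7 + 372.671ms (3/7)
3. 745.342ms @ 6/7 + 372.671ms (3/7)
4. 1118.012ms @ 9/7 + 372.671ms (3/7)
5. 1490.683ms @ 12/7 + 372.671ms (3/7)
6. 1863.354ms @ 15/7 + 372.671ms (3/7)
7. 2236.025ms @ 18/7 + 372.671ms (3/7)
8. 2608.696ms @ 3 + 1304.348ms (3/2)
9. 3913.043ms @ 9/2 + 434.783ms (1/2)
10. 4347.826ms @ 5 + 434.783ms (1/2)
11. 4782.609ms @ 11/2 + 434.783ms (1/2)

note 8 onset = 3b = 2608.696ms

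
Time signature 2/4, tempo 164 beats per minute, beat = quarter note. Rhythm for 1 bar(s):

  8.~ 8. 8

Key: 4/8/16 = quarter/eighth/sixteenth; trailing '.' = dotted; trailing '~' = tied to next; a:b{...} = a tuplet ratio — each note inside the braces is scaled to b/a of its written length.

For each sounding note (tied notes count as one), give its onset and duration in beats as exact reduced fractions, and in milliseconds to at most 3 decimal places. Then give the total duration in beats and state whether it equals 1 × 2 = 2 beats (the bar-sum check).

1) 0.0ms=0b +548.78ms=3/2b
2) 548.78ms=3/2b +182.927ms=1/2b
Σ=2b of 2 (164bpm 2/4) — PASS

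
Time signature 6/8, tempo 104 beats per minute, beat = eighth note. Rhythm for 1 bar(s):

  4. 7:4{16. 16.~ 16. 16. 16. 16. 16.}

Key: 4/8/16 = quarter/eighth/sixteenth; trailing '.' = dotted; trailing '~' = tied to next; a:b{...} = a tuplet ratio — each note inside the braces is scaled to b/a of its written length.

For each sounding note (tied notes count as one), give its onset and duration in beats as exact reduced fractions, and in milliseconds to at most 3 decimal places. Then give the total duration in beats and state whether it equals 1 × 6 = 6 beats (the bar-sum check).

1) 0.0ms=0b +1730.769ms=3b
2) 1730.769ms=3b +247.253ms=3/7b
3) 1978.022ms=24/7b +494.505ms=6/7b
4) 2472.527ms=30/7b +247.253ms=3/7b
5) 2719.78ms=33/7b +247.253ms=3/7b
6) 2967.033ms=36/7b +247.253ms=3/7b
7) 3214.286ms=39/7b +247.253ms=3/7b
Σ=6b of 6 (104bpm 6/8) — PASS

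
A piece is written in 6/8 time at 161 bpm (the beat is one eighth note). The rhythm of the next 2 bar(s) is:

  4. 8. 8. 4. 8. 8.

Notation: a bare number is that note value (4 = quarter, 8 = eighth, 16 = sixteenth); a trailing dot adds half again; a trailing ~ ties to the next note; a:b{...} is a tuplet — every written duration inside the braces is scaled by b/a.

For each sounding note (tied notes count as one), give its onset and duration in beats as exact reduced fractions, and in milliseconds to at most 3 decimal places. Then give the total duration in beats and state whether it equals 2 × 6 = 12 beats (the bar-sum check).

1) 0.0ms=0b +1118.012ms=3b
2) 1118.012ms=3b +559.006ms=3/2b
3) 1677.019ms=9/2b +559.006ms=3/2b
4) 2236.025ms=6b +1118.012ms=3b
5) 3354.037ms=9b +559.006ms=3/2b
6) 3913.043ms=21/2b +559.006ms=3/2b
Σ=12b of 12 (161bpm 6/8) — PASS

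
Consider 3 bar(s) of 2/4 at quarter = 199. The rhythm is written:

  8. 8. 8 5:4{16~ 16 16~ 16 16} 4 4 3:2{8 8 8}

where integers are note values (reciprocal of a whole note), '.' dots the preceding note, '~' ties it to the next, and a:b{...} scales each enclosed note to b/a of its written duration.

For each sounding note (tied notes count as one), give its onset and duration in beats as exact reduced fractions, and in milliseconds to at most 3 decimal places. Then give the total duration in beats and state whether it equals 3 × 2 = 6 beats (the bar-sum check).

1) 0.0ms=0b +226.131ms=3/4b
2) 226.131ms=3/4b +226.131ms=3/4b
3) 452.261ms=3/2b +150.754ms=1/2b
4) 603.015ms=2b +120.603ms=2/5b
5) 723.618ms=12/5b +120.603ms=2/5b
6) 844.221ms=14/5b +60.302ms=1/5b
7) 904.523ms=3b +301.508ms=1b
8) 1206.03ms=4b +301.508ms=1b
9) 1507.538ms=5b +100.503ms=1/3b
10) 1608.04ms=16/3b +100.503ms=1/3b
11) 1708.543ms=17/3b +100.503ms=1/3b
Σ=6b of 6 (199bpm 2/4) — PASS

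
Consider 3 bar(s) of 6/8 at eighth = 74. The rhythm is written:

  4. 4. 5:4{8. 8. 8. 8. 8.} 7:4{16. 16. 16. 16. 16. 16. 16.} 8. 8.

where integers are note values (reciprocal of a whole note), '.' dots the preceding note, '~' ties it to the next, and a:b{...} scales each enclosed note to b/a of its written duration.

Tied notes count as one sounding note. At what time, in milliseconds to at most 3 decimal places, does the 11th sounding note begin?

1. 0.0ms @ 0 + 2432.432ms (3)
2. 2432.432ms @ 3 + 2432.432ms (3)
3. 4864.865ms @ 6 + 972.973ms (6/5)
4. 5837.838ms @ 36/5 + 972.973ms (6/5)
5. 6810.811ms @ 42/5 + 972.973ms (6/5)
6. 7783.784ms @ 48/5 + 972.973ms (6/5)
7. 8756.757ms @ 54/5 + 972.973ms (6/5)
8. 9729.73ms @ 12 + 347.49ms (3/7)
9. 10077.22ms @ 87/7 + 347.49ms (3/7)
10. 10424.71ms @ 90/7 + 347.49ms (3/7)
11. 10772.201ms @ 93/7 + 347.49ms (3/7)
12. 11119.691ms @ 96/7 + 347.49ms (3/7)
13. 11467.181ms @ 99/7 + 347.49ms (3/7)
14. 11814.672ms @ 102/7 + 347.49ms (3/7)
15. 12162.162ms @ 15 + 1216.216ms (3/2)
16. 13378.378ms @ 33/2 + 1216.216ms (3/2)

note 11 onset = 93/7b = 10772.201ms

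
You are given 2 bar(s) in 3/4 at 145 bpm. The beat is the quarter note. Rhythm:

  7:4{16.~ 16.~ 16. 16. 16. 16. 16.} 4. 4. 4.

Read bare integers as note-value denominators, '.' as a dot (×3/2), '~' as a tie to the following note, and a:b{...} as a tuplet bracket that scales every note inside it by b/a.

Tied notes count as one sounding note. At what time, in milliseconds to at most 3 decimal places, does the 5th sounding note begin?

1. 0.0ms @ 0 + 266.01ms (9/14)
2. 266.01ms @ 9/14 + 88.67ms (3/14)
3. 354.68ms @ 6/7 + 88.67ms (3/14)
4. 443.35ms @ 15/14 + 88.67ms (3/14)
5. 532.02ms @ 9/7 + 88.67ms (3/14)
6. 620.69ms @ 3/2 + 620.69ms (3/2)
7. 1241.379ms @ 3 + 620.69ms (3/2)
8. 1862.069ms @ 9/2 + 620.69ms (3/2)

note 5 onset = 9/7b = 532.02ms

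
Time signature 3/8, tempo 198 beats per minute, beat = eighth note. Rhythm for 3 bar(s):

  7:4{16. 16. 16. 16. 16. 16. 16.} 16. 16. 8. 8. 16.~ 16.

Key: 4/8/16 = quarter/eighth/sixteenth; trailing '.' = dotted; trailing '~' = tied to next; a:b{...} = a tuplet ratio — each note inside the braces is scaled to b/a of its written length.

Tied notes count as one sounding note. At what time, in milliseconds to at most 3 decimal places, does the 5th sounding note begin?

note 5 onset = 12/7b = 519.481ms

1. 0.0ms @ 0 + 129.87ms (3/7)
2. 129.87ms @ 3/7 + 129.87ms (3/7)
3. 259.74ms @ 6/7 + 129.87ms (3/7)
4. 389.61ms @ 9/7 + 129.87ms (3/7)
5. 519.481ms @ 12/7 + 129.87ms (3/7)
6. 649.351ms @ 15/7 + 129.87ms (3/7)
7. 779.221ms @ 18/7 + 129.87ms (3/7)
8. 909.091ms @ 3 + 227.273ms (3/4)
9. 1136.364ms @ 15/4 + 227.273ms (3/4)
10. 1363.636ms @ 9/2 + 454.545ms (3/2)
11. 1818.182ms @ 6 + 454.545ms (3/2)
12. 2272.727ms @ 15/2 + 454.545ms (3/2)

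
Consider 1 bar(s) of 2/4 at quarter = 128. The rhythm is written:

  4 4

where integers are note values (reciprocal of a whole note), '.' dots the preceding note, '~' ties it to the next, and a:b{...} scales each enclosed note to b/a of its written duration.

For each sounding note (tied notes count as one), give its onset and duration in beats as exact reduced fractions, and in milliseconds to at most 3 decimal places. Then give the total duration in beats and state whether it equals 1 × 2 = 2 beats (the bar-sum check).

1) 0.0ms=0b +468.75ms=1b
2) 468.75ms=1b +468.75ms=1b
Σ=2b of 2 (128bpm 2/4) — PASS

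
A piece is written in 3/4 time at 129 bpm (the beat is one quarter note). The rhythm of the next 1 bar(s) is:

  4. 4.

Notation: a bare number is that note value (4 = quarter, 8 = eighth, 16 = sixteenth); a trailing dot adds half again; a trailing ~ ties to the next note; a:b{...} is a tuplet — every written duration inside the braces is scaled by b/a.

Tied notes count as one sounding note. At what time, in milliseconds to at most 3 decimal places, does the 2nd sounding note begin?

note 2 onset = 3/2b = 697.674ms

1. 0.0ms @ 0 + 697.674ms (3/2)
2. 697.674ms @ 3/2 + 697.674ms (3/2)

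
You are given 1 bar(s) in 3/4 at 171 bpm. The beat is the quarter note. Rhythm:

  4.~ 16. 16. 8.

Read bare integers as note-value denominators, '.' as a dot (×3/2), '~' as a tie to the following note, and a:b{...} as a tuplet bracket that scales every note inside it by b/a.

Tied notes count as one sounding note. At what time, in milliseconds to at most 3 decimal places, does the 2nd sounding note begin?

1. 0.0ms @ 0 + 657.895ms (15/8)
2. 657.895ms @ 15/8 + 131.579ms (3/8)
3. 789.474ms @ 9/4 + 263.158ms (3/4)

note 2 onset = 15/8b = 657.895ms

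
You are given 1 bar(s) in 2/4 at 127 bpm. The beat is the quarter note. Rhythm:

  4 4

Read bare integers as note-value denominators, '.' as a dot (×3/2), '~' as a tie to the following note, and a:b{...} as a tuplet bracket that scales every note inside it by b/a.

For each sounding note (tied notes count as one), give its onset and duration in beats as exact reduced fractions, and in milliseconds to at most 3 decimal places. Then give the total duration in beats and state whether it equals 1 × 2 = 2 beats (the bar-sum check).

1) 0.0ms=0b +472.441ms=1b
2) 472.441ms=1b +472.441ms=1b
Σ=2b of 2 (127bpm 2/4) — PASS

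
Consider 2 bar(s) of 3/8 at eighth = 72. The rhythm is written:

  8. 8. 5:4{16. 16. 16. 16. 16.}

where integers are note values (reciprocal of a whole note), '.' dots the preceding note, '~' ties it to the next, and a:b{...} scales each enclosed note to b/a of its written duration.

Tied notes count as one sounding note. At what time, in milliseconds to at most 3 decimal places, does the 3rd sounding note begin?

note 3 onset = 3b = 2500.0ms

1. 0.0ms @ 0 + 1250.0ms (3/2)
2. 1250.0ms @ 3/2 + 1250.0ms (3/2)
3. 2500.0ms @ 3 + 500.0ms (3/5)
4. 3000.0ms @ 18/5 + 500.0ms (3/5)
5. 3500.0ms @ 21/5 + 500.0ms (3/5)
6. 4000.0ms @ 24/5 + 500.0ms (3/5)
7. 4500.0ms @ 27/5 + 500.0ms (3/5)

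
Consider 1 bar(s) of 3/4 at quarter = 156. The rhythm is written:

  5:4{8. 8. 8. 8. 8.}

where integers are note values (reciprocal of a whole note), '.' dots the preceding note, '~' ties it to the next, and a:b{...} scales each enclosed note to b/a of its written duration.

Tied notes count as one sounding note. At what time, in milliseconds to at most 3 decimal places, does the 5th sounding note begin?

note 5 onset = 12/5b = 923.077ms

1. 0.0ms @ 0 + 230.769ms (3/5)
2. 230.769ms @ 3/5 + 230.769ms (3/5)
3. 461.538ms @ 6/5 + 230.769ms (3/5)
4. 692.308ms @ 9/5 + 230.769ms (3/5)
5. 923.077ms @ 12/5 + 230.769ms (3/5)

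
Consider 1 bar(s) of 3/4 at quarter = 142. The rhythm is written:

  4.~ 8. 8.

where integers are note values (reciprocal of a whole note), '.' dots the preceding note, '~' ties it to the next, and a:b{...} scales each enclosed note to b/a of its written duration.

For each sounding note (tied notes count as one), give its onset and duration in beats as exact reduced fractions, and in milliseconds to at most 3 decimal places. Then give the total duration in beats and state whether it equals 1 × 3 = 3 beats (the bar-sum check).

1) 0.0ms=0b +950.704ms=9/4b
2) 950.704ms=9/4b +316.901ms=3/4b
Σ=3b of 3 (142bpm 3/4) — PASS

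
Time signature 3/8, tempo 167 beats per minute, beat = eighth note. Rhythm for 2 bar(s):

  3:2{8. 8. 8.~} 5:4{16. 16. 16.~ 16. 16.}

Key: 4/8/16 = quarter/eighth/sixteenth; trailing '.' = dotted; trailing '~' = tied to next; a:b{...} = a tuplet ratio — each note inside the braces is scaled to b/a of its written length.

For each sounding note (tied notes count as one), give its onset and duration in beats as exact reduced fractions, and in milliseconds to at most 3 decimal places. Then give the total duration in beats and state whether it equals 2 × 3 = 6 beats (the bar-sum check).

1) 0.0ms=0b +359.281ms=1b
2) 359.281ms=1b +359.281ms=1b
3) 718.563ms=2b +574.85ms=8/5b
4) 1293.413ms=18/5b +215.569ms=3/5b
5) 1508.982ms=21/5b +431.138ms=6/5b
6) 1940.12ms=27/5b +215.569ms=3/5b
Σ=6b of 6 (167bpm 3/8) — PASS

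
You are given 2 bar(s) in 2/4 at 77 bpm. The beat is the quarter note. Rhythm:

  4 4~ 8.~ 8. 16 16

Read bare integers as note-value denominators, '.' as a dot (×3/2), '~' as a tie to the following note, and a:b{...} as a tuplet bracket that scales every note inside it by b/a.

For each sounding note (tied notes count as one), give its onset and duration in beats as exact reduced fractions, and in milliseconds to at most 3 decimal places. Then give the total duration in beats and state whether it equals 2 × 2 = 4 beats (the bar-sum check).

1) 0.0ms=0b +779.221ms=1b
2) 779.221ms=1b +1948.052ms=5/2b
3) 2727.273ms=7/2b +194.805ms=1/4b
4) 2922.078ms=15/4b +194.805ms=1/4b
Σ=4b of 4 (77bpm 2/4) — PASS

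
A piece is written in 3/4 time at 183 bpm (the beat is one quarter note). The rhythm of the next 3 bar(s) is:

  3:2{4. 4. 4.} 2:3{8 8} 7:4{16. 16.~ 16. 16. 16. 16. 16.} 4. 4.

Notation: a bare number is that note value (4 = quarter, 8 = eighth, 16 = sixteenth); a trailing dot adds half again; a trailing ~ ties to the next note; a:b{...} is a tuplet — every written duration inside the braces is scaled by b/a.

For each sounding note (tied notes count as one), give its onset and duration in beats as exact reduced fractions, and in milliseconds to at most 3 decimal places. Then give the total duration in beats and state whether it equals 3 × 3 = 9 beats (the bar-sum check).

1) 0.0ms=0b +327.869ms=1b
2) 327.869ms=1b +327.869ms=1b
3) 655.738ms=2b +327.869ms=1b
4) 983.607ms=3b +245.902ms=3/4b
5) 1229.508ms=15/4b +245.902ms=3/4b
6) 1475.41ms=9/2b +70.258ms=3/14b
7) 1545.667ms=33/7b +140.515ms=3/7b
8) 1686.183ms=36/7b +70.258ms=3/14b
9) 1756.44ms=75/14b +70.258ms=3/14b
10) 1826.698ms=39/7b +70.258ms=3/14b
11) 1896.956ms=81/14b +70.258ms=3/14b
12) 1967.213ms=6b +491.803ms=3/2b
13) 2459.016ms=15/2b +491.803ms=3/2b
Σ=9b of 9 (183bpm 3/4) — PASS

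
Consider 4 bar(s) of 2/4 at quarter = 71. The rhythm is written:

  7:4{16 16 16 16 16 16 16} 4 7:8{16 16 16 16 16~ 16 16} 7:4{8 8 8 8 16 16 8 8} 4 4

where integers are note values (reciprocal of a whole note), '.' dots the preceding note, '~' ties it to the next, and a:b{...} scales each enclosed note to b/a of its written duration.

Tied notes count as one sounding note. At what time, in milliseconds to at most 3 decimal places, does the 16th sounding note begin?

1. 0.0ms @ 0 + 120.724ms (1/7)
2. 120.724ms @ 1/7 + 120.724ms (1/7)
3. 241.449ms @ 2/7 + 120.724ms (1/7)
4. 362.173ms @ 3/7 + 120.724ms (1/7)
5. 482.897ms @ 4/7 + 120.724ms (1/7)
6. 603.622ms @ 5/7 + 120.724ms (1/7)
7. 724.346ms @ 6/7 + 120.724ms (1/7)
8. 845.07ms @ 1 + 845.07ms (1)
9. 1690.141ms @ 2 + 241.449ms (2/7)
10. 1931.59ms @ 16/7 + 241.449ms (2/7)
11. 2173.038ms @ 18/7 + 241.449ms (2/7)
12. 2414.487ms @ 20/7 + 241.449ms (2/7)
13. 2655.936ms @ 22/7 + 482.897ms (4/7)
14. 3138.833ms @ 26/7 + 241.449ms (2/7)
15. 3380.282ms @ 4 + 241.449ms (2/7)
16. 3621.73ms @ 30/7 + 241.449ms (2/7)
17. 3863.179ms @ 32/7 + 241.449ms (2/7)
18. 4104.628ms @ 34/7 + 241.449ms (2/7)
19. 4346.076ms @ 36/7 + 120.724ms (1/7)
20. 4466.801ms @ 37/7 + 120.724ms (1/7)
21. 4587.525ms @ 38/7 + 241.449ms (2/7)
22. 4828.974ms @ 40/7 + 241.449ms (2/7)
23. 5070.423ms @ 6 + 845.07ms (1)
24. 5915.493ms @ 7 + 845.07ms (1)

note 16 onset = 30/7b = 3621.73ms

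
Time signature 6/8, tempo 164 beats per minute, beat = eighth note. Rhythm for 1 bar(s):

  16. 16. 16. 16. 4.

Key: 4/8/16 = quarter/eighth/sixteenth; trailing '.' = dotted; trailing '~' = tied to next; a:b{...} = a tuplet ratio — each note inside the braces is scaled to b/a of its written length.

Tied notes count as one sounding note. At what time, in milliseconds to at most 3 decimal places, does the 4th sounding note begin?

note 4 onset = 9/4b = 823.171ms

1. 0.0ms @ 0 + 274.39ms (3/4)
2. 274.39ms @ 3/4 + 274.39ms (3/4)
3. 548.78ms @ 3/2 + 274.39ms (3/4)
4. 823.171ms @ 9/4 + 274.39ms (3/4)
5. 1097.561ms @ 3 + 1097.561ms (3)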